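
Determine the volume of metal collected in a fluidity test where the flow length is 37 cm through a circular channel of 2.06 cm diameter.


Formula: V = pi * (d/2)^2 * L  (cylinder volume)
Radius = 2.06/2 = 1.03 cm
V = pi * 1.03^2 * 37 = 123.3179 cm^3


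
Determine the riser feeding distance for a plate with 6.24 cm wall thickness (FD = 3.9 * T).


Formula: FD = 3.9 * T  (riser feeding-distance rule)
FD = 3.9 * 6.24 cm = 24.3360 cm


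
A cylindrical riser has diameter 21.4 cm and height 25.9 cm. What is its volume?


Formula: V = pi * (D/2)^2 * H  (cylinder volume)
Radius = D/2 = 21.4/2 = 10.7 cm
V = pi * 10.7^2 * 25.9 = 9315.7364 cm^3

9315.7364 cm^3


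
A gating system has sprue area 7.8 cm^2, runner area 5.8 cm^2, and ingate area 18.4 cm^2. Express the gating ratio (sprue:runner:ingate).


Sprue:Runner:Ingate = 1 : 5.8/7.8 : 18.4/7.8 = 1:0.74:2.36

1:0.74:2.36


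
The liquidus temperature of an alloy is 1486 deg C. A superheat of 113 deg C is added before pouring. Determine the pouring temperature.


Formula: T_pour = T_melt + Superheat
T_pour = 1486 + 113 = 1599 deg C

1599 deg C


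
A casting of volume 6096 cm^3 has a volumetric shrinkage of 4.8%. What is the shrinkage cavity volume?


Formula: V_shrink = V_casting * shrinkage_pct / 100
V_shrink = 6096 cm^3 * 4.8 / 100 = 292.6080 cm^3

Answer: 292.6080 cm^3


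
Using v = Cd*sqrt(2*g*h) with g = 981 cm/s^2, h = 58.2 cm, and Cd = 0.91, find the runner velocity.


Formula: v = Cd * sqrt(2 * g * h)  (Torricelli with discharge coefficient)
2*g*h = 2 * 981 * 58.2 = 114188.4 cm^2/s^2
sqrt(114188.4) = 337.91774 cm/s
v = 0.91 * 337.91774 = 307.5051 cm/s

307.5051 cm/s


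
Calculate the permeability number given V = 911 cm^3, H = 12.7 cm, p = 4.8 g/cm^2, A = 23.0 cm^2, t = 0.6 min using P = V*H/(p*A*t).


Formula: Permeability Number P = (V * H) / (p * A * t)
Numerator: V * H = 911 * 12.7 = 11569.7
Denominator: p * A * t = 4.8 * 23.0 * 0.6 = 66.24
P = 11569.7 / 66.24 = 174.6633


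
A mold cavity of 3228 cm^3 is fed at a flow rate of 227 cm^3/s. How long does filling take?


Formula: t_fill = V_mold / Q_flow
t = 3228 cm^3 / 227 cm^3/s = 14.2203 s

Final answer: 14.2203 s


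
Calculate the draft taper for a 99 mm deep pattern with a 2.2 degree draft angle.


Formula: taper = depth * tan(draft_angle)
tan(2.2 deg) = 0.0384161
taper = 99 mm * 0.0384161 = 3.8032 mm

Final answer: 3.8032 mm


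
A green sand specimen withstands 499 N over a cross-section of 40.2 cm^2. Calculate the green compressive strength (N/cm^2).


Formula: Compressive Strength = Force / Area
Strength = 499 N / 40.2 cm^2 = 12.4129 N/cm^2

Final answer: 12.4129 N/cm^2


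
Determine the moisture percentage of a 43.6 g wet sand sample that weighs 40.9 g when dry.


Formula: MC = (W_wet - W_dry) / W_wet * 100
Water mass = 43.6 - 40.9 = 2.7 g
MC = 2.7 / 43.6 * 100 = 6.1927%


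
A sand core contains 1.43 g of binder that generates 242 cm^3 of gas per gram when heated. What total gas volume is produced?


Formula: V_gas = W_binder * gas_evolution_rate
V = 1.43 g * 242 cm^3/g = 346.0600 cm^3

Answer: 346.0600 cm^3


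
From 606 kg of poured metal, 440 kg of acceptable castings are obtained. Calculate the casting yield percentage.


Formula: Casting Yield = (W_good / W_total) * 100
Yield = (440 kg / 606 kg) * 100 = 72.6073%

72.6073%


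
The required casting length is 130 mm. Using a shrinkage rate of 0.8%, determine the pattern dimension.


Formula: L_pattern = L_casting * (1 + shrinkage_rate/100)
Shrinkage factor = 1 + 0.8/100 = 1.008
L_pattern = 130 mm * 1.008 = 131.0400 mm

131.0400 mm


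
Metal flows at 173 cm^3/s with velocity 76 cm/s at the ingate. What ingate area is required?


Formula: A_ingate = Q / v  (continuity equation)
A = 173 cm^3/s / 76 cm/s = 2.2763 cm^2

Final answer: 2.2763 cm^2


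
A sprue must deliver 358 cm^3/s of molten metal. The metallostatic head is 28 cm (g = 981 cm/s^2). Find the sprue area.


Formula: v = sqrt(2*g*h), A = Q/v
Velocity: v = sqrt(2 * 981 * 28) = sqrt(54936) = 234.3843 cm/s
Sprue area: A = Q / v = 358 / 234.3843 = 1.5274 cm^2

Answer: 1.5274 cm^2


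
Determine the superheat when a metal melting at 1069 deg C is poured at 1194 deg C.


Formula: Superheat = T_pour - T_melt
Superheat = 1194 - 1069 = 125 deg C

Answer: 125 deg C


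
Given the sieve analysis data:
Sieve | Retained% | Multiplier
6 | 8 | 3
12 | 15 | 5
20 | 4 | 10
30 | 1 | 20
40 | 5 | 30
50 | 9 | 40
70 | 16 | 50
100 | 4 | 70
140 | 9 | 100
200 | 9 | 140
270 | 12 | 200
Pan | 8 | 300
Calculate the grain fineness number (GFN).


Formula: GFN = sum(pct * multiplier) / sum(pct)
sum(pct * multiplier) = 8709
sum(pct) = 100
GFN = 8709 / 100 = 87.09

Final answer: 87.09


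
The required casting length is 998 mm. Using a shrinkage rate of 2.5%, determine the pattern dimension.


Formula: L_pattern = L_casting * (1 + shrinkage_rate/100)
Shrinkage factor = 1 + 2.5/100 = 1.025
L_pattern = 998 mm * 1.025 = 1022.9500 mm


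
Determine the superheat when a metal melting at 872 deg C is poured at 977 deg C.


Formula: Superheat = T_pour - T_melt
Superheat = 977 - 872 = 105 deg C


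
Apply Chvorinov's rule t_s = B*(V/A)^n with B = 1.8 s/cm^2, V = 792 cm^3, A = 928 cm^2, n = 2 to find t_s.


Formula: t_s = B * (V/A)^n  (Chvorinov's rule, n=2)
Modulus M = V/A = 792/928 = 0.853448 cm
M^2 = 0.853448^2 = 0.728373 cm^2
t_s = 1.8 * 0.728373 = 1.3111 s

Answer: 1.3111 s


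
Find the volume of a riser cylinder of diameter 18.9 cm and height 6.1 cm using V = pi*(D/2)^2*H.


Formula: V = pi * (D/2)^2 * H  (cylinder volume)
Radius = D/2 = 18.9/2 = 9.45 cm
V = pi * 9.45^2 * 6.1 = 1711.3677 cm^3

Answer: 1711.3677 cm^3


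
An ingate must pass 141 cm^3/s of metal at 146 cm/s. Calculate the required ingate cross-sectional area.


Formula: A_ingate = Q / v  (continuity equation)
A = 141 cm^3/s / 146 cm/s = 0.9658 cm^2

Answer: 0.9658 cm^2


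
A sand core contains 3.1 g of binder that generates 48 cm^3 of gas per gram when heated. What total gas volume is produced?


Formula: V_gas = W_binder * gas_evolution_rate
V = 3.1 g * 48 cm^3/g = 148.8000 cm^3


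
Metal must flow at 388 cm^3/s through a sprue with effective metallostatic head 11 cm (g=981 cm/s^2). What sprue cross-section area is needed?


Formula: v = sqrt(2*g*h), A = Q/v
Velocity: v = sqrt(2 * 981 * 11) = sqrt(21582) = 146.9081 cm/s
Sprue area: A = Q / v = 388 / 146.9081 = 2.6411 cm^2

Final answer: 2.6411 cm^2


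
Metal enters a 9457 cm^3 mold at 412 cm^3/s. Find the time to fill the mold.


Formula: t_fill = V_mold / Q_flow
t = 9457 cm^3 / 412 cm^3/s = 22.9539 s

Answer: 22.9539 s


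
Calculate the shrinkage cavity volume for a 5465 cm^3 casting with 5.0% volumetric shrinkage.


Formula: V_shrink = V_casting * shrinkage_pct / 100
V_shrink = 5465 cm^3 * 5.0 / 100 = 273.2500 cm^3

Answer: 273.2500 cm^3


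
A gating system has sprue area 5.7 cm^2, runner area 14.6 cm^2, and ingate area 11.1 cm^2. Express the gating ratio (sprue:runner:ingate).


Sprue:Runner:Ingate = 1 : 14.6/5.7 : 11.1/5.7 = 1:2.56:1.95

1:2.56:1.95


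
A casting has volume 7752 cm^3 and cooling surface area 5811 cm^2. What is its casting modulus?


Formula: Casting Modulus M = V / A
M = 7752 cm^3 / 5811 cm^2 = 1.3340 cm

1.3340 cm


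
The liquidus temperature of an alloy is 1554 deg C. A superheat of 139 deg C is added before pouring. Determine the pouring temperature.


Formula: T_pour = T_melt + Superheat
T_pour = 1554 + 139 = 1693 deg C

Answer: 1693 deg C


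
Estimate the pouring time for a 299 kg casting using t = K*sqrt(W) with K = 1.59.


Formula: t = K * sqrt(W)
sqrt(W) = sqrt(299) = 17.29162
t = 1.59 * 17.29162 = 27.4937 s


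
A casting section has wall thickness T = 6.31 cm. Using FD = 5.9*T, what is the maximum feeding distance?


Formula: FD = 5.9 * T  (riser feeding-distance rule)
FD = 5.9 * 6.31 cm = 37.2290 cm


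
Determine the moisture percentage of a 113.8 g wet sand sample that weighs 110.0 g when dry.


Formula: MC = (W_wet - W_dry) / W_wet * 100
Water mass = 113.8 - 110.0 = 3.8 g
MC = 3.8 / 113.8 * 100 = 3.3392%

Final answer: 3.3392%


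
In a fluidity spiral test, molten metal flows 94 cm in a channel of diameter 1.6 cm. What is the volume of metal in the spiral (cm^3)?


Formula: V = pi * (d/2)^2 * L  (cylinder volume)
Radius = 1.6/2 = 0.8 cm
V = pi * 0.8^2 * 94 = 188.9982 cm^3

Final answer: 188.9982 cm^3


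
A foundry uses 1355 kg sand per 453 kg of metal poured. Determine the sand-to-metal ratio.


Formula: Sand-to-Metal Ratio = W_sand / W_metal
Ratio = 1355 kg / 453 kg = 2.9912

Final answer: 2.9912


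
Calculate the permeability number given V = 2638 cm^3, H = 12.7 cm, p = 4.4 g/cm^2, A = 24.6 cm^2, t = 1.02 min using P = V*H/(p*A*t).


Formula: Permeability Number P = (V * H) / (p * A * t)
Numerator: V * H = 2638 * 12.7 = 33502.6
Denominator: p * A * t = 4.4 * 24.6 * 1.02 = 110.4048
P = 33502.6 / 110.4048 = 303.4524

Answer: 303.4524


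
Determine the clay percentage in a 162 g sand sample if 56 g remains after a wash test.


Formula: Clay% = (W_total - W_washed) / W_total * 100
Clay mass = 162 - 56 = 106 g
Clay% = 106 / 162 * 100 = 65.4321%


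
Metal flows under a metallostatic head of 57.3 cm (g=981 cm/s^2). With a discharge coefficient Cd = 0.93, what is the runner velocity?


Formula: v = Cd * sqrt(2 * g * h)  (Torricelli with discharge coefficient)
2*g*h = 2 * 981 * 57.3 = 112422.6 cm^2/s^2
sqrt(112422.6) = 335.29480 cm/s
v = 0.93 * 335.29480 = 311.8242 cm/s

Answer: 311.8242 cm/s


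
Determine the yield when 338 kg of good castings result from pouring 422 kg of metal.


Formula: Casting Yield = (W_good / W_total) * 100
Yield = (338 kg / 422 kg) * 100 = 80.0948%


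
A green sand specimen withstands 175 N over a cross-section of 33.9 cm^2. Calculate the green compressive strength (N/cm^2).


Formula: Compressive Strength = Force / Area
Strength = 175 N / 33.9 cm^2 = 5.1622 N/cm^2

Answer: 5.1622 N/cm^2


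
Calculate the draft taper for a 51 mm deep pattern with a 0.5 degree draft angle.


Formula: taper = depth * tan(draft_angle)
tan(0.5 deg) = 0.0087269
taper = 51 mm * 0.0087269 = 0.4451 mm

Final answer: 0.4451 mm


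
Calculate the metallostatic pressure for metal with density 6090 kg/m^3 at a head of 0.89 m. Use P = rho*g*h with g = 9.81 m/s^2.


Formula: P = rho * g * h
rho * g = 6090 * 9.81 = 59742.9 N/m^3
P = 59742.9 * 0.89 = 53171.1810 Pa

Answer: 53171.1810 Pa


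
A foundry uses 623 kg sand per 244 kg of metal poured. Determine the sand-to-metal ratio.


Formula: Sand-to-Metal Ratio = W_sand / W_metal
Ratio = 623 kg / 244 kg = 2.5533

Final answer: 2.5533


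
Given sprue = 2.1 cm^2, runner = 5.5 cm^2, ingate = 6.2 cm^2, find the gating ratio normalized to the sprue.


Sprue:Runner:Ingate = 1 : 5.5/2.1 : 6.2/2.1 = 1:2.62:2.95


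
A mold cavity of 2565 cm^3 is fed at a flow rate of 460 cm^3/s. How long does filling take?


Formula: t_fill = V_mold / Q_flow
t = 2565 cm^3 / 460 cm^3/s = 5.5761 s


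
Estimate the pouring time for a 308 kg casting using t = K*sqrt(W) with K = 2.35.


Formula: t = K * sqrt(W)
sqrt(W) = sqrt(308) = 17.54993
t = 2.35 * 17.54993 = 41.2423 s

Final answer: 41.2423 s


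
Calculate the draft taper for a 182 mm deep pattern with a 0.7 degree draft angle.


Formula: taper = depth * tan(draft_angle)
tan(0.7 deg) = 0.0122179
taper = 182 mm * 0.0122179 = 2.2237 mm

2.2237 mm


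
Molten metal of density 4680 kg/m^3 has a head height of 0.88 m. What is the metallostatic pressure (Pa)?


Formula: P = rho * g * h
rho * g = 4680 * 9.81 = 45910.8 N/m^3
P = 45910.8 * 0.88 = 40401.5040 Pa

Final answer: 40401.5040 Pa


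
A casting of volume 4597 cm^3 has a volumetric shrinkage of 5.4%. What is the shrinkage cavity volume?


Formula: V_shrink = V_casting * shrinkage_pct / 100
V_shrink = 4597 cm^3 * 5.4 / 100 = 248.2380 cm^3

Answer: 248.2380 cm^3


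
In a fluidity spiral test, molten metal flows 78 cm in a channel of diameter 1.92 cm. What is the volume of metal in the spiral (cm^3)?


Formula: V = pi * (d/2)^2 * L  (cylinder volume)
Radius = 1.92/2 = 0.96 cm
V = pi * 0.96^2 * 78 = 225.8328 cm^3

Final answer: 225.8328 cm^3


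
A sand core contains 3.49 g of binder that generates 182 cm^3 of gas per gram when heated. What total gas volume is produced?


Formula: V_gas = W_binder * gas_evolution_rate
V = 3.49 g * 182 cm^3/g = 635.1800 cm^3

635.1800 cm^3


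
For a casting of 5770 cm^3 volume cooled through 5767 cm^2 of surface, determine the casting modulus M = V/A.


Formula: Casting Modulus M = V / A
M = 5770 cm^3 / 5767 cm^2 = 1.0005 cm

Answer: 1.0005 cm


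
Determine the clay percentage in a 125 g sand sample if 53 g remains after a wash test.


Formula: Clay% = (W_total - W_washed) / W_total * 100
Clay mass = 125 - 53 = 72 g
Clay% = 72 / 125 * 100 = 57.6000%


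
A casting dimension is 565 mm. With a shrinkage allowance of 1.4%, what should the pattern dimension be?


Formula: L_pattern = L_casting * (1 + shrinkage_rate/100)
Shrinkage factor = 1 + 1.4/100 = 1.014
L_pattern = 565 mm * 1.014 = 572.9100 mm


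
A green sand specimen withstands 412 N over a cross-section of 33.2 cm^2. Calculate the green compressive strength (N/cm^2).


Formula: Compressive Strength = Force / Area
Strength = 412 N / 33.2 cm^2 = 12.4096 N/cm^2

Final answer: 12.4096 N/cm^2


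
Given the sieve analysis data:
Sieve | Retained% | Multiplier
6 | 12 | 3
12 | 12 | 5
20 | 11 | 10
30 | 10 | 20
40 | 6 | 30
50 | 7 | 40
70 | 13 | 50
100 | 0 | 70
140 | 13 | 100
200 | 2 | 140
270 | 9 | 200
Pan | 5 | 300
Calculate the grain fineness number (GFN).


Formula: GFN = sum(pct * multiplier) / sum(pct)
sum(pct * multiplier) = 6396
sum(pct) = 100
GFN = 6396 / 100 = 63.96

63.96


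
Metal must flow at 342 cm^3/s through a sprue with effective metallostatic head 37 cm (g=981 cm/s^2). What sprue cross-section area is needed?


Formula: v = sqrt(2*g*h), A = Q/v
Velocity: v = sqrt(2 * 981 * 37) = sqrt(72594) = 269.4327 cm/s
Sprue area: A = Q / v = 342 / 269.4327 = 1.2693 cm^2

Final answer: 1.2693 cm^2


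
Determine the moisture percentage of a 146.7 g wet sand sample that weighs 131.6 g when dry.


Formula: MC = (W_wet - W_dry) / W_wet * 100
Water mass = 146.7 - 131.6 = 15.1 g
MC = 15.1 / 146.7 * 100 = 10.2931%

Final answer: 10.2931%


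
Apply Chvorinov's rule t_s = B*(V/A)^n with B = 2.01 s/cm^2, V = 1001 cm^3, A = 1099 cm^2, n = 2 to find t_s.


Formula: t_s = B * (V/A)^n  (Chvorinov's rule, n=2)
Modulus M = V/A = 1001/1099 = 0.910828 cm
M^2 = 0.910828^2 = 0.829608 cm^2
t_s = 2.01 * 0.829608 = 1.6675 s

Final answer: 1.6675 s


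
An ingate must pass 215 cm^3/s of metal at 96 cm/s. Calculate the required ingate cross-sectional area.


Formula: A_ingate = Q / v  (continuity equation)
A = 215 cm^3/s / 96 cm/s = 2.2396 cm^2

Answer: 2.2396 cm^2


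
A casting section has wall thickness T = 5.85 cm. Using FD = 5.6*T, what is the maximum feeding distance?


Formula: FD = 5.6 * T  (riser feeding-distance rule)
FD = 5.6 * 5.85 cm = 32.7600 cm

Answer: 32.7600 cm


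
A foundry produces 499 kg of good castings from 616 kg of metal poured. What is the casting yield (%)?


Formula: Casting Yield = (W_good / W_total) * 100
Yield = (499 kg / 616 kg) * 100 = 81.0065%

Answer: 81.0065%


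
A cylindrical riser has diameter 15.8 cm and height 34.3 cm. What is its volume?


Formula: V = pi * (D/2)^2 * H  (cylinder volume)
Radius = D/2 = 15.8/2 = 7.9 cm
V = pi * 7.9^2 * 34.3 = 6725.0912 cm^3

Answer: 6725.0912 cm^3


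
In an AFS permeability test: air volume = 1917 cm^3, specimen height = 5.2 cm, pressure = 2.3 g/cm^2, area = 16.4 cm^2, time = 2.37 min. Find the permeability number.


Formula: Permeability Number P = (V * H) / (p * A * t)
Numerator: V * H = 1917 * 5.2 = 9968.4
Denominator: p * A * t = 2.3 * 16.4 * 2.37 = 89.3964
P = 9968.4 / 89.3964 = 111.5078

Final answer: 111.5078


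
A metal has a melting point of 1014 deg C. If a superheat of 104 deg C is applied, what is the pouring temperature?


Formula: T_pour = T_melt + Superheat
T_pour = 1014 + 104 = 1118 deg C

Final answer: 1118 deg C


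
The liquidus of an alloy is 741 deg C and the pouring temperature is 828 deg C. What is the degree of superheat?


Formula: Superheat = T_pour - T_melt
Superheat = 828 - 741 = 87 deg C

Final answer: 87 deg C


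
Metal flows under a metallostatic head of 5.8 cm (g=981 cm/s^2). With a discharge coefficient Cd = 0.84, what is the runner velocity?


Formula: v = Cd * sqrt(2 * g * h)  (Torricelli with discharge coefficient)
2*g*h = 2 * 981 * 5.8 = 11379.6 cm^2/s^2
sqrt(11379.6) = 106.67521 cm/s
v = 0.84 * 106.67521 = 89.6072 cm/s


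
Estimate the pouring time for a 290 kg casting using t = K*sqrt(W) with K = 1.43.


Formula: t = K * sqrt(W)
sqrt(W) = sqrt(290) = 17.02939
t = 1.43 * 17.02939 = 24.3520 s


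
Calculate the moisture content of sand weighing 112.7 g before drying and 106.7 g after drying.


Formula: MC = (W_wet - W_dry) / W_wet * 100
Water mass = 112.7 - 106.7 = 6.0 g
MC = 6.0 / 112.7 * 100 = 5.3239%

5.3239%


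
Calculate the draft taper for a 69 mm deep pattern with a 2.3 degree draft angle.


Formula: taper = depth * tan(draft_angle)
tan(2.3 deg) = 0.0401641
taper = 69 mm * 0.0401641 = 2.7713 mm


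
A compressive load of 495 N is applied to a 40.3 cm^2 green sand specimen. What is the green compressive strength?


Formula: Compressive Strength = Force / Area
Strength = 495 N / 40.3 cm^2 = 12.2829 N/cm^2

12.2829 N/cm^2


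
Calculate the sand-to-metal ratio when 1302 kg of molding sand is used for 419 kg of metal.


Formula: Sand-to-Metal Ratio = W_sand / W_metal
Ratio = 1302 kg / 419 kg = 3.1074


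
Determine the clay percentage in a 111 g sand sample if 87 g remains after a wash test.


Formula: Clay% = (W_total - W_washed) / W_total * 100
Clay mass = 111 - 87 = 24 g
Clay% = 24 / 111 * 100 = 21.6216%

Answer: 21.6216%


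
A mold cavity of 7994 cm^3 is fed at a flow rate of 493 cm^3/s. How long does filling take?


Formula: t_fill = V_mold / Q_flow
t = 7994 cm^3 / 493 cm^3/s = 16.2150 s

Final answer: 16.2150 s


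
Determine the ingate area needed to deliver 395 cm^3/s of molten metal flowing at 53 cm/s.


Formula: A_ingate = Q / v  (continuity equation)
A = 395 cm^3/s / 53 cm/s = 7.4528 cm^2

7.4528 cm^2


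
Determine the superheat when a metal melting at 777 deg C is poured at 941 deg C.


Formula: Superheat = T_pour - T_melt
Superheat = 941 - 777 = 164 deg C

Final answer: 164 deg C


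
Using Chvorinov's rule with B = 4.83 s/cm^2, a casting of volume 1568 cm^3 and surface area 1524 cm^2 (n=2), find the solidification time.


Formula: t_s = B * (V/A)^n  (Chvorinov's rule, n=2)
Modulus M = V/A = 1568/1524 = 1.028871 cm
M^2 = 1.028871^2 = 1.058576 cm^2
t_s = 4.83 * 1.058576 = 5.1129 s


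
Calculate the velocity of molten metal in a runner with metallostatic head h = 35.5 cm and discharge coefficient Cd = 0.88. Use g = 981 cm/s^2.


Formula: v = Cd * sqrt(2 * g * h)  (Torricelli with discharge coefficient)
2*g*h = 2 * 981 * 35.5 = 69651.0 cm^2/s^2
sqrt(69651.0) = 263.91476 cm/s
v = 0.88 * 263.91476 = 232.2450 cm/s

Final answer: 232.2450 cm/s


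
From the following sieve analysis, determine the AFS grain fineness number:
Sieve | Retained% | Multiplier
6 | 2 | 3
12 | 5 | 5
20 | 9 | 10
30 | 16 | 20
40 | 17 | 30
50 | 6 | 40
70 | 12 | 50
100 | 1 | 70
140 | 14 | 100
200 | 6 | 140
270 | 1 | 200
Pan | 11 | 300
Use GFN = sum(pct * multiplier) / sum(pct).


Formula: GFN = sum(pct * multiplier) / sum(pct)
sum(pct * multiplier) = 7601
sum(pct) = 100
GFN = 7601 / 100 = 76.01

76.01


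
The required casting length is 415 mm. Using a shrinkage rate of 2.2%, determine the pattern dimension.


Formula: L_pattern = L_casting * (1 + shrinkage_rate/100)
Shrinkage factor = 1 + 2.2/100 = 1.022
L_pattern = 415 mm * 1.022 = 424.1300 mm

Answer: 424.1300 mm


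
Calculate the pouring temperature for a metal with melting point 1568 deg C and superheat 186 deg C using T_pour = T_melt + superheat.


Formula: T_pour = T_melt + Superheat
T_pour = 1568 + 186 = 1754 deg C

Final answer: 1754 deg C


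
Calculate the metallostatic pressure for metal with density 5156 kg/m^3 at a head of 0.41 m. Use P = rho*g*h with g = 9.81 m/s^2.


Formula: P = rho * g * h
rho * g = 5156 * 9.81 = 50580.36 N/m^3
P = 50580.36 * 0.41 = 20737.9476 Pa

Answer: 20737.9476 Pa


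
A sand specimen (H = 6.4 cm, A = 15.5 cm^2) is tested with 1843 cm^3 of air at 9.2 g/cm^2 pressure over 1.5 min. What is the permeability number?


Formula: Permeability Number P = (V * H) / (p * A * t)
Numerator: V * H = 1843 * 6.4 = 11795.2
Denominator: p * A * t = 9.2 * 15.5 * 1.5 = 213.9
P = 11795.2 / 213.9 = 55.1435

55.1435


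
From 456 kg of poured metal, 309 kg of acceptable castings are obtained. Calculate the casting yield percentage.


Formula: Casting Yield = (W_good / W_total) * 100
Yield = (309 kg / 456 kg) * 100 = 67.7632%

Answer: 67.7632%


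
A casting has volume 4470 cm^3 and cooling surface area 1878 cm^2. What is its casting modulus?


Formula: Casting Modulus M = V / A
M = 4470 cm^3 / 1878 cm^2 = 2.3802 cm

2.3802 cm


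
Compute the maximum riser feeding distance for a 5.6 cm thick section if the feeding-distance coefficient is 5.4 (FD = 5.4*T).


Formula: FD = 5.4 * T  (riser feeding-distance rule)
FD = 5.4 * 5.6 cm = 30.2400 cm


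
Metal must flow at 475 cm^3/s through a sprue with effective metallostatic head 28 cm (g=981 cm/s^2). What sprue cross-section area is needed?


Formula: v = sqrt(2*g*h), A = Q/v
Velocity: v = sqrt(2 * 981 * 28) = sqrt(54936) = 234.3843 cm/s
Sprue area: A = Q / v = 475 / 234.3843 = 2.0266 cm^2


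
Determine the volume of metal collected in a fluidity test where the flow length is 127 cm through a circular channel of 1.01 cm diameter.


Formula: V = pi * (d/2)^2 * L  (cylinder volume)
Radius = 1.01/2 = 0.505 cm
V = pi * 0.505^2 * 127 = 101.7505 cm^3

101.7505 cm^3


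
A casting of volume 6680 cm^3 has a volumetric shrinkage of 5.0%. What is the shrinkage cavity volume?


Formula: V_shrink = V_casting * shrinkage_pct / 100
V_shrink = 6680 cm^3 * 5.0 / 100 = 334.0000 cm^3

334.0000 cm^3


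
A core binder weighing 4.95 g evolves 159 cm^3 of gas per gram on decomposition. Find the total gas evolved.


Formula: V_gas = W_binder * gas_evolution_rate
V = 4.95 g * 159 cm^3/g = 787.0500 cm^3

787.0500 cm^3


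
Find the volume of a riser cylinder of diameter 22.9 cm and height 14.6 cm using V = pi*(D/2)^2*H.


Formula: V = pi * (D/2)^2 * H  (cylinder volume)
Radius = D/2 = 22.9/2 = 11.45 cm
V = pi * 11.45^2 * 14.6 = 6013.3115 cm^3

Answer: 6013.3115 cm^3


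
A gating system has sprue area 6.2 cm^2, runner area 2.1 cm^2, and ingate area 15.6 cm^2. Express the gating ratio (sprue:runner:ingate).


Sprue:Runner:Ingate = 1 : 2.1/6.2 : 15.6/6.2 = 1:0.34:2.52

1:0.34:2.52


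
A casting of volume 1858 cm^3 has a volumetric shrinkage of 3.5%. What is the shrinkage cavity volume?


Formula: V_shrink = V_casting * shrinkage_pct / 100
V_shrink = 1858 cm^3 * 3.5 / 100 = 65.0300 cm^3

65.0300 cm^3


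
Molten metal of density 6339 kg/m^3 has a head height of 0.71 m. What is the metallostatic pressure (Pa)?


Formula: P = rho * g * h
rho * g = 6339 * 9.81 = 62185.59 N/m^3
P = 62185.59 * 0.71 = 44151.7689 Pa


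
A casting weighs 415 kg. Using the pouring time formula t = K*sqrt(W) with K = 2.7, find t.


Formula: t = K * sqrt(W)
sqrt(W) = sqrt(415) = 20.37155
t = 2.7 * 20.37155 = 55.0032 s


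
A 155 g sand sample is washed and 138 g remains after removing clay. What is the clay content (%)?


Formula: Clay% = (W_total - W_washed) / W_total * 100
Clay mass = 155 - 138 = 17 g
Clay% = 17 / 155 * 100 = 10.9677%

Final answer: 10.9677%


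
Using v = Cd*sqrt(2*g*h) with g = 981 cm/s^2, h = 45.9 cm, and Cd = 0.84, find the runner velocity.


Formula: v = Cd * sqrt(2 * g * h)  (Torricelli with discharge coefficient)
2*g*h = 2 * 981 * 45.9 = 90055.8 cm^2/s^2
sqrt(90055.8) = 300.09299 cm/s
v = 0.84 * 300.09299 = 252.0781 cm/s

Final answer: 252.0781 cm/s


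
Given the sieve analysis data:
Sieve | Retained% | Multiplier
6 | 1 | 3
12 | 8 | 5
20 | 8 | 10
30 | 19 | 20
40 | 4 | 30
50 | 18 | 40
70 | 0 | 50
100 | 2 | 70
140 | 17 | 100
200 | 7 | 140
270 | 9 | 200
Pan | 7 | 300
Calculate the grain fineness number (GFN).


Formula: GFN = sum(pct * multiplier) / sum(pct)
sum(pct * multiplier) = 8063
sum(pct) = 100
GFN = 8063 / 100 = 80.63


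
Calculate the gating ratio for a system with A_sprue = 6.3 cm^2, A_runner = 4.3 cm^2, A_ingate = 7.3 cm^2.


Sprue:Runner:Ingate = 1 : 4.3/6.3 : 7.3/6.3 = 1:0.68:1.16

Final answer: 1:0.68:1.16


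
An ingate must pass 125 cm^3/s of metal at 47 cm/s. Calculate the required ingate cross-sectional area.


Formula: A_ingate = Q / v  (continuity equation)
A = 125 cm^3/s / 47 cm/s = 2.6596 cm^2

Final answer: 2.6596 cm^2


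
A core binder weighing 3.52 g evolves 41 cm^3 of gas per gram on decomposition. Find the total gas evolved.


Formula: V_gas = W_binder * gas_evolution_rate
V = 3.52 g * 41 cm^3/g = 144.3200 cm^3


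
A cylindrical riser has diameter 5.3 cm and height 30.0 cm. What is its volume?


Formula: V = pi * (D/2)^2 * H  (cylinder volume)
Radius = D/2 = 5.3/2 = 2.65 cm
V = pi * 2.65^2 * 30.0 = 661.8550 cm^3

661.8550 cm^3


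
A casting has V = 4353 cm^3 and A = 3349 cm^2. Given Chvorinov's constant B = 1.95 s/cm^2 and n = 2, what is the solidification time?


Formula: t_s = B * (V/A)^n  (Chvorinov's rule, n=2)
Modulus M = V/A = 4353/3349 = 1.299791 cm
M^2 = 1.299791^2 = 1.689457 cm^2
t_s = 1.95 * 1.689457 = 3.2944 s


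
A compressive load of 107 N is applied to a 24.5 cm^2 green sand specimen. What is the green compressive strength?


Formula: Compressive Strength = Force / Area
Strength = 107 N / 24.5 cm^2 = 4.3673 N/cm^2

4.3673 N/cm^2


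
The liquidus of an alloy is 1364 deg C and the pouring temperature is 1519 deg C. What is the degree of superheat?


Formula: Superheat = T_pour - T_melt
Superheat = 1519 - 1364 = 155 deg C

155 deg C


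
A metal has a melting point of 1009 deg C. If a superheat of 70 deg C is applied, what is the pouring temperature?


Formula: T_pour = T_melt + Superheat
T_pour = 1009 + 70 = 1079 deg C


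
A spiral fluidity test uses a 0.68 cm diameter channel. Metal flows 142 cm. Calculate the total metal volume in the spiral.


Formula: V = pi * (d/2)^2 * L  (cylinder volume)
Radius = 0.68/2 = 0.34 cm
V = pi * 0.34^2 * 142 = 51.5699 cm^3

51.5699 cm^3


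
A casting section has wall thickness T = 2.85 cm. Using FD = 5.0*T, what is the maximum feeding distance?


Formula: FD = 5.0 * T  (riser feeding-distance rule)
FD = 5.0 * 2.85 cm = 14.2500 cm

Answer: 14.2500 cm


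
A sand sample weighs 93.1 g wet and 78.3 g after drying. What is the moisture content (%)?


Formula: MC = (W_wet - W_dry) / W_wet * 100
Water mass = 93.1 - 78.3 = 14.8 g
MC = 14.8 / 93.1 * 100 = 15.8969%

15.8969%


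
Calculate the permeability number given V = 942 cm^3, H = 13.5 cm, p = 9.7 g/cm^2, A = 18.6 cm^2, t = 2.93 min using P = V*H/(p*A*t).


Formula: Permeability Number P = (V * H) / (p * A * t)
Numerator: V * H = 942 * 13.5 = 12717.0
Denominator: p * A * t = 9.7 * 18.6 * 2.93 = 528.6306
P = 12717.0 / 528.6306 = 24.0565

24.0565


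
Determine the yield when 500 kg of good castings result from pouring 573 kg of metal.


Formula: Casting Yield = (W_good / W_total) * 100
Yield = (500 kg / 573 kg) * 100 = 87.2600%

Answer: 87.2600%


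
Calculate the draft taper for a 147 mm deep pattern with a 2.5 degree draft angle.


Formula: taper = depth * tan(draft_angle)
tan(2.5 deg) = 0.0436609
taper = 147 mm * 0.0436609 = 6.4182 mm

Answer: 6.4182 mm


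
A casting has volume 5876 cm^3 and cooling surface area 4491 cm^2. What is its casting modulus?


Formula: Casting Modulus M = V / A
M = 5876 cm^3 / 4491 cm^2 = 1.3084 cm

Final answer: 1.3084 cm


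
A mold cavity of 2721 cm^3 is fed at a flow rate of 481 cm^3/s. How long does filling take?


Formula: t_fill = V_mold / Q_flow
t = 2721 cm^3 / 481 cm^3/s = 5.6570 s

Final answer: 5.6570 s


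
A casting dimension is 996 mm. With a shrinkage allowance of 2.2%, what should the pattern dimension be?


Formula: L_pattern = L_casting * (1 + shrinkage_rate/100)
Shrinkage factor = 1 + 2.2/100 = 1.022
L_pattern = 996 mm * 1.022 = 1017.9120 mm


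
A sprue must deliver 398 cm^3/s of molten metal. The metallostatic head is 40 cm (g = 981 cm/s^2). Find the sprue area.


Formula: v = sqrt(2*g*h), A = Q/v
Velocity: v = sqrt(2 * 981 * 40) = sqrt(78480) = 280.1428 cm/s
Sprue area: A = Q / v = 398 / 280.1428 = 1.4207 cm^2

Final answer: 1.4207 cm^2


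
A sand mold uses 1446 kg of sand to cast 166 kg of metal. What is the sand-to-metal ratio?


Formula: Sand-to-Metal Ratio = W_sand / W_metal
Ratio = 1446 kg / 166 kg = 8.7108

Final answer: 8.7108


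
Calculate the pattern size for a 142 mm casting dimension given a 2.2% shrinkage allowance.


Formula: L_pattern = L_casting * (1 + shrinkage_rate/100)
Shrinkage factor = 1 + 2.2/100 = 1.022
L_pattern = 142 mm * 1.022 = 145.1240 mm

Final answer: 145.1240 mm


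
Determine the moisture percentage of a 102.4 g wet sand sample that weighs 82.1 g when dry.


Formula: MC = (W_wet - W_dry) / W_wet * 100
Water mass = 102.4 - 82.1 = 20.3 g
MC = 20.3 / 102.4 * 100 = 19.8242%


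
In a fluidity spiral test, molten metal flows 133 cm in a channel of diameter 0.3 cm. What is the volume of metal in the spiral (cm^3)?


Formula: V = pi * (d/2)^2 * L  (cylinder volume)
Radius = 0.3/2 = 0.15 cm
V = pi * 0.15^2 * 133 = 9.4012 cm^3

Final answer: 9.4012 cm^3


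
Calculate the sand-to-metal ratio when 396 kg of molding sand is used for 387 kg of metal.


Formula: Sand-to-Metal Ratio = W_sand / W_metal
Ratio = 396 kg / 387 kg = 1.0233

Final answer: 1.0233


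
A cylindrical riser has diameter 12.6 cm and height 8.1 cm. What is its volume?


Formula: V = pi * (D/2)^2 * H  (cylinder volume)
Radius = D/2 = 12.6/2 = 6.3 cm
V = pi * 6.3^2 * 8.1 = 1009.9875 cm^3


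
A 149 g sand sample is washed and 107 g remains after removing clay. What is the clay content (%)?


Formula: Clay% = (W_total - W_washed) / W_total * 100
Clay mass = 149 - 107 = 42 g
Clay% = 42 / 149 * 100 = 28.1879%

Final answer: 28.1879%


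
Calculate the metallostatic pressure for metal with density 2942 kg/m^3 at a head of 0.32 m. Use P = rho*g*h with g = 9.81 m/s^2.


Formula: P = rho * g * h
rho * g = 2942 * 9.81 = 28861.02 N/m^3
P = 28861.02 * 0.32 = 9235.5264 Pa

9235.5264 Pa


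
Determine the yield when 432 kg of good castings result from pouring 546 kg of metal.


Formula: Casting Yield = (W_good / W_total) * 100
Yield = (432 kg / 546 kg) * 100 = 79.1209%


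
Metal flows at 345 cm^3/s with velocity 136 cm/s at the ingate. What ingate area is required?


Formula: A_ingate = Q / v  (continuity equation)
A = 345 cm^3/s / 136 cm/s = 2.5368 cm^2


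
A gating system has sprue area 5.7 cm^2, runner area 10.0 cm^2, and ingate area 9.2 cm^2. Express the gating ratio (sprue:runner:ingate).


Sprue:Runner:Ingate = 1 : 10.0/5.7 : 9.2/5.7 = 1:1.75:1.61


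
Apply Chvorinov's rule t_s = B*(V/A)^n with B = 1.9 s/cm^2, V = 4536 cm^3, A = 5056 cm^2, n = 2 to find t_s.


Formula: t_s = B * (V/A)^n  (Chvorinov's rule, n=2)
Modulus M = V/A = 4536/5056 = 0.897152 cm
M^2 = 0.897152^2 = 0.804882 cm^2
t_s = 1.9 * 0.804882 = 1.5293 s

Final answer: 1.5293 s


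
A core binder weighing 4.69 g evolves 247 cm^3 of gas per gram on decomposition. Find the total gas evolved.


Formula: V_gas = W_binder * gas_evolution_rate
V = 4.69 g * 247 cm^3/g = 1158.4300 cm^3

1158.4300 cm^3


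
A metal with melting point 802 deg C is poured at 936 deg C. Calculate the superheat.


Formula: Superheat = T_pour - T_melt
Superheat = 936 - 802 = 134 deg C

Answer: 134 deg C


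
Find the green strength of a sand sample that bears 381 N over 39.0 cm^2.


Formula: Compressive Strength = Force / Area
Strength = 381 N / 39.0 cm^2 = 9.7692 N/cm^2


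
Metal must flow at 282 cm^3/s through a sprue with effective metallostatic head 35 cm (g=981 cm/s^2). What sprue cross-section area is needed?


Formula: v = sqrt(2*g*h), A = Q/v
Velocity: v = sqrt(2 * 981 * 35) = sqrt(68670) = 262.0496 cm/s
Sprue area: A = Q / v = 282 / 262.0496 = 1.0761 cm^2

1.0761 cm^2


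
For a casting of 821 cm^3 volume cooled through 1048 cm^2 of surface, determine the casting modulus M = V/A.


Formula: Casting Modulus M = V / A
M = 821 cm^3 / 1048 cm^2 = 0.7834 cm


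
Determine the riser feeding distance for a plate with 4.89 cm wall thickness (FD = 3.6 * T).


Formula: FD = 3.6 * T  (riser feeding-distance rule)
FD = 3.6 * 4.89 cm = 17.6040 cm


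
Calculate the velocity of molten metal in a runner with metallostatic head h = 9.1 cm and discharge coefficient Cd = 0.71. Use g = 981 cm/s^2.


Formula: v = Cd * sqrt(2 * g * h)  (Torricelli with discharge coefficient)
2*g*h = 2 * 981 * 9.1 = 17854.2 cm^2/s^2
sqrt(17854.2) = 133.61961 cm/s
v = 0.71 * 133.61961 = 94.8699 cm/s


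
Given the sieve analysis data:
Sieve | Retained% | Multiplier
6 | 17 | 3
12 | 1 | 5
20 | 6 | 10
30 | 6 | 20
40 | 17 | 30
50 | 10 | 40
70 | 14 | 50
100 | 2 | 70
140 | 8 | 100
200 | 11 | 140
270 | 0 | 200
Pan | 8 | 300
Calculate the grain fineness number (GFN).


Formula: GFN = sum(pct * multiplier) / sum(pct)
sum(pct * multiplier) = 6726
sum(pct) = 100
GFN = 6726 / 100 = 67.26

Answer: 67.26


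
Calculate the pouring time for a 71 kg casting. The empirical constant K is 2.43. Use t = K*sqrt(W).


Formula: t = K * sqrt(W)
sqrt(W) = sqrt(71) = 8.42615
t = 2.43 * 8.42615 = 20.4755 s

Answer: 20.4755 s


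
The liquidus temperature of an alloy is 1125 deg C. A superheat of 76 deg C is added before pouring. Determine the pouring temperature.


Formula: T_pour = T_melt + Superheat
T_pour = 1125 + 76 = 1201 deg C

Answer: 1201 deg C


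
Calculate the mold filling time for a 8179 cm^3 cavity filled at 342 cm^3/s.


Formula: t_fill = V_mold / Q_flow
t = 8179 cm^3 / 342 cm^3/s = 23.9152 s

23.9152 s


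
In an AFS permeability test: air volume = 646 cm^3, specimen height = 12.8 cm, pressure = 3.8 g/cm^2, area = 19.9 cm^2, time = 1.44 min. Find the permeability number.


Formula: Permeability Number P = (V * H) / (p * A * t)
Numerator: V * H = 646 * 12.8 = 8268.8
Denominator: p * A * t = 3.8 * 19.9 * 1.44 = 108.8928
P = 8268.8 / 108.8928 = 75.9352

75.9352


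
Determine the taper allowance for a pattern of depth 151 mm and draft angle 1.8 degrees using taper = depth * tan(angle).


Formula: taper = depth * tan(draft_angle)
tan(1.8 deg) = 0.0314263
taper = 151 mm * 0.0314263 = 4.7454 mm

Final answer: 4.7454 mm


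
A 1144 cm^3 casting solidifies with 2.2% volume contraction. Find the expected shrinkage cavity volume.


Formula: V_shrink = V_casting * shrinkage_pct / 100
V_shrink = 1144 cm^3 * 2.2 / 100 = 25.1680 cm^3

25.1680 cm^3


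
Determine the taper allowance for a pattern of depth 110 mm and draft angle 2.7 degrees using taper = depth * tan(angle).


Formula: taper = depth * tan(draft_angle)
tan(2.7 deg) = 0.0471588
taper = 110 mm * 0.0471588 = 5.1875 mm

Final answer: 5.1875 mm


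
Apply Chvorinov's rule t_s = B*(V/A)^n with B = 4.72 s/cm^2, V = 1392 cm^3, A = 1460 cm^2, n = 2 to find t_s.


Formula: t_s = B * (V/A)^n  (Chvorinov's rule, n=2)
Modulus M = V/A = 1392/1460 = 0.953425 cm
M^2 = 0.953425^2 = 0.909019 cm^2
t_s = 4.72 * 0.909019 = 4.2906 s

Final answer: 4.2906 s


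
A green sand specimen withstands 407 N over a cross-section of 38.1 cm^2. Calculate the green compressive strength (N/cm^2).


Formula: Compressive Strength = Force / Area
Strength = 407 N / 38.1 cm^2 = 10.6824 N/cm^2

10.6824 N/cm^2


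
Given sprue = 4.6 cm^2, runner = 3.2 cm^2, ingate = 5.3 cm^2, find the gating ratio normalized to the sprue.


Sprue:Runner:Ingate = 1 : 3.2/4.6 : 5.3/4.6 = 1:0.70:1.15

1:0.70:1.15


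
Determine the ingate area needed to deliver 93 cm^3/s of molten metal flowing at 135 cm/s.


Formula: A_ingate = Q / v  (continuity equation)
A = 93 cm^3/s / 135 cm/s = 0.6889 cm^2

0.6889 cm^2


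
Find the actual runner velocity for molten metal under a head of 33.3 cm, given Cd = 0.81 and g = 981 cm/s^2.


Formula: v = Cd * sqrt(2 * g * h)  (Torricelli with discharge coefficient)
2*g*h = 2 * 981 * 33.3 = 65334.6 cm^2/s^2
sqrt(65334.6) = 255.60634 cm/s
v = 0.81 * 255.60634 = 207.0411 cm/s

207.0411 cm/s


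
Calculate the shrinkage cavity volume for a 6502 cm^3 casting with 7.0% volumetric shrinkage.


Formula: V_shrink = V_casting * shrinkage_pct / 100
V_shrink = 6502 cm^3 * 7.0 / 100 = 455.1400 cm^3

Answer: 455.1400 cm^3


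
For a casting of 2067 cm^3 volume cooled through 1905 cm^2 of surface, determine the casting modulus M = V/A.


Formula: Casting Modulus M = V / A
M = 2067 cm^3 / 1905 cm^2 = 1.0850 cm

Answer: 1.0850 cm


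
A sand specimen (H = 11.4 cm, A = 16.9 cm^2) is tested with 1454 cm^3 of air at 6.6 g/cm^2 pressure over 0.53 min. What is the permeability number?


Formula: Permeability Number P = (V * H) / (p * A * t)
Numerator: V * H = 1454 * 11.4 = 16575.6
Denominator: p * A * t = 6.6 * 16.9 * 0.53 = 59.1162
P = 16575.6 / 59.1162 = 280.3901

280.3901


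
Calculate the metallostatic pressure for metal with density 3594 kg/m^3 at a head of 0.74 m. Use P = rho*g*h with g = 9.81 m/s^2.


Formula: P = rho * g * h
rho * g = 3594 * 9.81 = 35257.14 N/m^3
P = 35257.14 * 0.74 = 26090.2836 Pa

Final answer: 26090.2836 Pa


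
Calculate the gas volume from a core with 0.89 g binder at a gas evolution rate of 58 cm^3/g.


Formula: V_gas = W_binder * gas_evolution_rate
V = 0.89 g * 58 cm^3/g = 51.6200 cm^3


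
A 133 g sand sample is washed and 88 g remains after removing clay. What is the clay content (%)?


Formula: Clay% = (W_total - W_washed) / W_total * 100
Clay mass = 133 - 88 = 45 g
Clay% = 45 / 133 * 100 = 33.8346%

Answer: 33.8346%


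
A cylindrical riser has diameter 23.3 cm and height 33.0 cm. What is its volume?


Formula: V = pi * (D/2)^2 * H  (cylinder volume)
Radius = D/2 = 23.3/2 = 11.65 cm
V = pi * 11.65^2 * 33.0 = 14070.6987 cm^3

14070.6987 cm^3


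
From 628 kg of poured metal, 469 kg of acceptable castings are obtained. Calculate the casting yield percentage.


Formula: Casting Yield = (W_good / W_total) * 100
Yield = (469 kg / 628 kg) * 100 = 74.6815%

Final answer: 74.6815%


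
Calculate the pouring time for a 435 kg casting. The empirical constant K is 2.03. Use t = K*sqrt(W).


Formula: t = K * sqrt(W)
sqrt(W) = sqrt(435) = 20.85665
t = 2.03 * 20.85665 = 42.3390 s

Answer: 42.3390 s


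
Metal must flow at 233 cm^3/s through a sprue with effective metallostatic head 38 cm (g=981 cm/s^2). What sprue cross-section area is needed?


Formula: v = sqrt(2*g*h), A = Q/v
Velocity: v = sqrt(2 * 981 * 38) = sqrt(74556) = 273.0494 cm/s
Sprue area: A = Q / v = 233 / 273.0494 = 0.8533 cm^2

Final answer: 0.8533 cm^2


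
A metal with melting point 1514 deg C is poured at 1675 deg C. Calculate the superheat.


Formula: Superheat = T_pour - T_melt
Superheat = 1675 - 1514 = 161 deg C

Answer: 161 deg C


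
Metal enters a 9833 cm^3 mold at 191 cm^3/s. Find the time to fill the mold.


Formula: t_fill = V_mold / Q_flow
t = 9833 cm^3 / 191 cm^3/s = 51.4817 s
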